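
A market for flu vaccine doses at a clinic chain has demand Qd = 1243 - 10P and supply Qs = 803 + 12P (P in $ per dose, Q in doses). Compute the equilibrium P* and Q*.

P* = 20, Q* = 1043

The market clears where 1243 - 10P = 803 + 12P. Rearranging, 22P = 440, hence P* = 20.
Plugging P* into demand: Q* = 1243 - 10(20) = 1043.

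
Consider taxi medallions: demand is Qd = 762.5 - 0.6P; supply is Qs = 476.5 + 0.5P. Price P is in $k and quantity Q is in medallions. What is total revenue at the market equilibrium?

Total revenue = 157690

The market clears where 762.5 - 0.6P = 476.5 + 0.5P. Rearranging, 1.1P = 286, hence P* = 260.
Plugging P* into demand: Q* = 762.5 - 0.6(260) = 606.5.
Total revenue = P* × Q* = 260 × 606.5 = 157690.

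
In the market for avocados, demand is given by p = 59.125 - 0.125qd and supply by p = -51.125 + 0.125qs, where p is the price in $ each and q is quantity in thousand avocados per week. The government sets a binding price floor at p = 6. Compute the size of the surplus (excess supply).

Surplus = 32

In direct form, qd = 473 - 8p and qs = 409 + 8p.
Evaluating both curves at the floor price 6 gives qd = 425, qs = 457.
Surplus = qs - qd = 457 - 425 = 32.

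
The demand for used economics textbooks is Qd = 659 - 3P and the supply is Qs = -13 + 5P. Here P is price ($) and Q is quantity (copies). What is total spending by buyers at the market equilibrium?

The market clears where 659 - 3P = -13 + 5P. Rearranging, 8P = 672, hence P* = 84.
From the demand curve, Q* = 659 - 3(84) = 407.
Total spending by buyers = P* × Q* = 84 × 407 = 34188.

Total spending by buyers = 34188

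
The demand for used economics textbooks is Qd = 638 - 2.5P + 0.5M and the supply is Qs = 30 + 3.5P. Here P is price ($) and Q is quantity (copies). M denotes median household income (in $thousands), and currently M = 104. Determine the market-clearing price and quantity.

P* = 110, Q* = 415

With M = 104, demand is Qd = 690 - 2.5P.
Set Qd = Qs: 690 - 2.5P = 30 + 3.5P, so 660 = 6P and P* = 110.
Substitute back: Q* = 690 - 2.5(110) = 415.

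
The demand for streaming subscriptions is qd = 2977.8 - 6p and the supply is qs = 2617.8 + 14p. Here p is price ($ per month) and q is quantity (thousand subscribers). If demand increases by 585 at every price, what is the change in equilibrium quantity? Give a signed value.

Δq = 409.5

At equilibrium qd = qs, so 2977.8 - 6p = 2617.8 + 14p; collecting terms, 360 = 20p and p* = 18.
Then q* = 2977.8 - 6(18) = 2869.8.
After the shift, demand is qd = 3562.8 - 6p.
The new intersection has 945 = 20p, i.e. p = 47.25, q = 3279.3.
Δq = 3279.3 - 2869.8 = 409.5.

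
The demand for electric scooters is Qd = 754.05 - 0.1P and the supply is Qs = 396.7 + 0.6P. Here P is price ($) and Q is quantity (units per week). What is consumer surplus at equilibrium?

Equating demand and supply, 754.05 - 0.1P = 396.7 + 0.6P gives 0.7P = 357.35, so P* = 510.5.
Then Q* = 754.05 - 0.1(510.5) = 703.
Demand choke price (Qd = 0): P = 754.05/0.1 = 7540.5. Consumer surplus = ½ × (7540.5 - 510.5) × 703 = 2471045.

Consumer surplus = 2471045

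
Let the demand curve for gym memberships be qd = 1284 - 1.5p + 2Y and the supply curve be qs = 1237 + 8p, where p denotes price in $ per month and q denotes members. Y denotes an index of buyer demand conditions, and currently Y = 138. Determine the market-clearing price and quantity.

p* = 34, q* = 1509

With Y = 138, demand is qd = 1560 - 1.5p.
Set qd = qs: 1560 - 1.5p = 1237 + 8p, so 323 = 9.5p and p* = 34.
Substitute back: q* = 1560 - 1.5(34) = 1509.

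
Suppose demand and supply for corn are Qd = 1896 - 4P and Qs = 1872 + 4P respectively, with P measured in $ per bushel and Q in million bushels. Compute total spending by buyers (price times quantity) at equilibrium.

Total spending by buyers = 5652

Equating demand and supply, 1896 - 4P = 1872 + 4P gives 8P = 24, so P* = 3.
From the demand curve, Q* = 1896 - 4(3) = 1884.
Total spending by buyers = P* × Q* = 3 × 1884 = 5652.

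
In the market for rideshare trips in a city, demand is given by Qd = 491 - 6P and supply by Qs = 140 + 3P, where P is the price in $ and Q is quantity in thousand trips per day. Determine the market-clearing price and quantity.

Set Qd = Qs: 491 - 6P = 140 + 3P, so 351 = 9P and P* = 39.
Then Q* = 491 - 6(39) = 257.

P* = 39, Q* = 257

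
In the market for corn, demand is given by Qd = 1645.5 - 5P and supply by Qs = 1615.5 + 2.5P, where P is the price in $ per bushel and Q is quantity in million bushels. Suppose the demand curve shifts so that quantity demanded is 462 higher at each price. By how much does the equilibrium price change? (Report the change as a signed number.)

ΔP = 61.6

Equating demand and supply, 1645.5 - 5P = 1615.5 + 2.5P gives 7.5P = 30, so P* = 4.
From the demand curve, Q* = 1645.5 - 5(4) = 1625.5.
After the shift, demand is Qd = 2107.5 - 5P.
The new intersection has 492 = 7.5P, i.e. P = 65.6, Q = 1779.5.
ΔP = 65.6 - 4 = 61.6.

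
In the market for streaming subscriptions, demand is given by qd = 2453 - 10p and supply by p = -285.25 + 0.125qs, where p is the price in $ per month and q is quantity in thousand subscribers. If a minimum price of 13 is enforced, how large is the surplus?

Surplus = 63

Inverting to quantity form: qs = 2282 + 8p.
Evaluating both curves at the floor price 13 gives qd = 2323, qs = 2386.
Surplus = qs - qd = 2386 - 2323 = 63.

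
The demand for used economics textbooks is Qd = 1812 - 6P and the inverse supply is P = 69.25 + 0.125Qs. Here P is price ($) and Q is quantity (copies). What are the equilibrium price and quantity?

In direct form, Qs = -554 + 8P.
Equating demand and supply, 1812 - 6P = -554 + 8P gives 14P = 2366, so P* = 169.
From the demand curve, Q* = 1812 - 6(169) = 798.

P* = 169, Q* = 798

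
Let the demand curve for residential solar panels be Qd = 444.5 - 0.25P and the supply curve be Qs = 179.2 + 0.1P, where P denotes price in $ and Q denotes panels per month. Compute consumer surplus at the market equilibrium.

Equating demand and supply, 444.5 - 0.25P = 179.2 + 0.1P gives 0.35P = 265.3, so P* = 758.
Then Q* = 444.5 - 0.25(758) = 255.
Demand choke price (Qd = 0): P = 444.5/0.25 = 1778. Consumer surplus = ½ × (1778 - 758) × 255 = 130050.

Consumer surplus = 130050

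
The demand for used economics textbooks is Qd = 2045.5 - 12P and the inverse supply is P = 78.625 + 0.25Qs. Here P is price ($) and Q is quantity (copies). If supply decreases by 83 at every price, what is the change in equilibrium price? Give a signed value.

Solving each curve for Q: Qs = -314.5 + 4P.
Equating demand and supply, 2045.5 - 12P = -314.5 + 4P gives 16P = 2360, so P* = 147.5.
From the demand curve, Q* = 2045.5 - 12(147.5) = 275.5.
After the shift, supply is Qs = -397.5 + 4P.
The new intersection has 2443 = 16P, i.e. P = 152.6875, Q = 213.25.
ΔP = 152.6875 - 147.5 = 5.1875.

ΔP = 5.1875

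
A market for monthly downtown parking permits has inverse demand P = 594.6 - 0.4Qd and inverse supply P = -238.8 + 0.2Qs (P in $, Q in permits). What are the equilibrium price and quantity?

P* = 39, Q* = 1389

Inverting to quantity form: Qd = 1486.5 - 2.5P and Qs = 1194 + 5P.
Set Qd = Qs: 1486.5 - 2.5P = 1194 + 5P, so 292.5 = 7.5P and P* = 39.
From the demand curve, Q* = 1486.5 - 2.5(39) = 1389.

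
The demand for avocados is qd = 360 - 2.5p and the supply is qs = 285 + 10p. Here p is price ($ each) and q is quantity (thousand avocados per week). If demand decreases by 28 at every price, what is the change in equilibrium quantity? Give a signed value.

At equilibrium qd = qs, so 360 - 2.5p = 285 + 10p; collecting terms, 75 = 12.5p and p* = 6.
Plugging p* into demand: q* = 360 - 2.5(6) = 345.
After the shift, demand is qd = 332 - 2.5p.
The new intersection has 47 = 12.5p, i.e. p = 3.76, q = 322.6.
Δq = 322.6 - 345 = -22.4.

Δq = -22.4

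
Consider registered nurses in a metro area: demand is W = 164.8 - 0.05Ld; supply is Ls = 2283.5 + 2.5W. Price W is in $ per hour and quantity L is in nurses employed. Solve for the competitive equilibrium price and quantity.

Rewriting in direct form: Ld = 3296 - 20W.
Equating demand and supply, 3296 - 20W = 2283.5 + 2.5W gives 22.5W = 1012.5, so W* = 45.
Plugging W* into demand: L* = 3296 - 20(45) = 2396.

W* = 45, L* = 2396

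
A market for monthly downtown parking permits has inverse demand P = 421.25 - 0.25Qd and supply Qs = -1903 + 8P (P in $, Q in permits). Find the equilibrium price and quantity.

In direct form, Qd = 1685 - 4P.
Set Qd = Qs: 1685 - 4P = -1903 + 8P, so 3588 = 12P and P* = 299.
Substitute back: Q* = 1685 - 4(299) = 489.

P* = 299, Q* = 489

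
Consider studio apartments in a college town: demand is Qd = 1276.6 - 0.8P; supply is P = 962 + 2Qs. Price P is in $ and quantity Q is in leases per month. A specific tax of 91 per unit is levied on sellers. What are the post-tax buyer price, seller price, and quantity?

Inverting to quantity form: Qs = -481 + 0.5P.
With a tax of 91 on sellers, they supply based on the net price P_s = P_b - 91, so Qs = -526.5 + 0.5P_b.
Market clearing requires 1276.6 - 0.8P_b = -526.5 + 0.5P_b; hence 1803.1 = 1.3P_b and P_b = 1387.
So P_s = 1296 and the quantity traded is Q = 1276.6 - 0.8(1387) = 167.

P_b = 1387, P_s = 1296, Q = 167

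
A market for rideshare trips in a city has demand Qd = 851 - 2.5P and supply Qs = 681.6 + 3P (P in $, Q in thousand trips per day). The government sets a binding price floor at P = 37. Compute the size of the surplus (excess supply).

At P = 37: Qd = 758.5 and Qs = 792.6.
Surplus = Qs - Qd = 792.6 - 758.5 = 34.1.

Surplus = 34.1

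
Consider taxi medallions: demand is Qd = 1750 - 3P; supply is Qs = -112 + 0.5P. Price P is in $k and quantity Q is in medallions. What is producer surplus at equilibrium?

The market clears where 1750 - 3P = -112 + 0.5P. Rearranging, 3.5P = 1862, hence P* = 532.
From the demand curve, Q* = 1750 - 3(532) = 154.
Supply choke price (Qs = 0): P = 224. Producer surplus = ½ × (532 - 224) × 154 = 23716.

Producer surplus = 23716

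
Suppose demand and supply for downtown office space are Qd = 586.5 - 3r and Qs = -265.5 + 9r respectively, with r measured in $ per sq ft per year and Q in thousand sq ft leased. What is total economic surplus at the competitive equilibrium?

Total surplus = 31000.5

The market clears where 586.5 - 3r = -265.5 + 9r. Rearranging, 12r = 852, hence r* = 71.
Substitute back: Q* = 586.5 - 3(71) = 373.5.
Demand choke price = 195.5; supply choke price = 29.5. CS = ½(195.5 - 71)(373.5) = 23250.375; PS = ½(71 - 29.5)(373.5) = 7750.125. Total surplus = 31000.5.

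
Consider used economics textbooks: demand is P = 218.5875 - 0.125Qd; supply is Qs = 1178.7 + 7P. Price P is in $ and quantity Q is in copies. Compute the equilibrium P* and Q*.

P* = 38, Q* = 1444.7

In direct form, Qd = 1748.7 - 8P.
At equilibrium Qd = Qs, so 1748.7 - 8P = 1178.7 + 7P; collecting terms, 570 = 15P and P* = 38.
Then Q* = 1748.7 - 8(38) = 1444.7.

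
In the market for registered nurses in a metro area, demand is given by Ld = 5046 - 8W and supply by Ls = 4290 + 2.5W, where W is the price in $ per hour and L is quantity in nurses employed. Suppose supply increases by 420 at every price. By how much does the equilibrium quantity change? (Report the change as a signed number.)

At equilibrium Ld = Ls, so 5046 - 8W = 4290 + 2.5W; collecting terms, 756 = 10.5W and W* = 72.
From the demand curve, L* = 5046 - 8(72) = 4470.
After the shift, supply is Ls = 4710 + 2.5W.
Re-solving, 10.5W = 336 gives W = 32 and L = 4790.
ΔL = 4790 - 4470 = 320.

ΔL = 320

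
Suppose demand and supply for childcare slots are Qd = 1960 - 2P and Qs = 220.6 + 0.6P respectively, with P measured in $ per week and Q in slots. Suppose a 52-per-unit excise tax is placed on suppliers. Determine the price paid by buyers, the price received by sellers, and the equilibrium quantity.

The tax drives a wedge P_b - P_s = 52. Substituting P_s = P_b - 52 into supply: Qs = 189.4 + 0.6P_b.
Market clearing requires 1960 - 2P_b = 189.4 + 0.6P_b; hence 1770.6 = 2.6P_b and P_b = 681.
So P_s = 629 and the quantity traded is Q = 1960 - 2(681) = 598.

P_b = 681, P_s = 629, Q = 598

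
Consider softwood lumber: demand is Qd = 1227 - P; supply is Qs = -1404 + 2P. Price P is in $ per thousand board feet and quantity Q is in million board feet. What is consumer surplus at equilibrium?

Consumer surplus = 61250

Set Qd = Qs: 1227 - P = -1404 + 2P, so 2631 = 3P and P* = 877.
Then Q* = 1227 - 877 = 350.
Demand choke price (Qd = 0): P = 1227. Consumer surplus = ½ × (1227 - 877) × 350 = 61250.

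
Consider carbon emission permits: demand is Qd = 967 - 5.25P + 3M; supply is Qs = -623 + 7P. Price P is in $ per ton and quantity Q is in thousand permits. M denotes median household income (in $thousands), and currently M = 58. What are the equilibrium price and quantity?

With M = 58, demand is Qd = 1141 - 5.25P.
Equating demand and supply, 1141 - 5.25P = -623 + 7P gives 12.25P = 1764, so P* = 144.
Plugging P* into demand: Q* = 1141 - 5.25(144) = 385.

P* = 144, Q* = 385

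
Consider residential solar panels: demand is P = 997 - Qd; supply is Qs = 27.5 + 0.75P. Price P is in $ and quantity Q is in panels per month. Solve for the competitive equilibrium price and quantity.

P* = 554, Q* = 443

Solving each curve for Q: Qd = 997 - P.
Set Qd = Qs: 997 - P = 27.5 + 0.75P, so 969.5 = 1.75P and P* = 554.
From the demand curve, Q* = 997 - 554 = 443.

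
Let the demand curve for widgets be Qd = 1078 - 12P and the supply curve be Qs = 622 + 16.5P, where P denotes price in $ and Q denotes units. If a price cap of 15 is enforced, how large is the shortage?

At P = 15: Qd = 898 and Qs = 869.5.
Shortage = Qd - Qs = 898 - 869.5 = 28.5.

Shortage = 28.5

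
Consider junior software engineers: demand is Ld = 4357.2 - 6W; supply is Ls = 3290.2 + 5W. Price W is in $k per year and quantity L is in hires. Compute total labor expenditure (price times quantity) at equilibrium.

Total labor expenditure = 366194.4

The market clears where 4357.2 - 6W = 3290.2 + 5W. Rearranging, 11W = 1067, hence W* = 97.
Then L* = 4357.2 - 6(97) = 3775.2.
Total labor expenditure = W* × L* = 97 × 3775.2 = 366194.4.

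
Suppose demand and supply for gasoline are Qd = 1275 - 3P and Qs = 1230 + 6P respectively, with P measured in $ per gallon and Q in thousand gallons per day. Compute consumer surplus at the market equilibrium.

At equilibrium Qd = Qs, so 1275 - 3P = 1230 + 6P; collecting terms, 45 = 9P and P* = 5.
Plugging P* into demand: Q* = 1275 - 3(5) = 1260.
Demand choke price (Qd = 0): P = 1275/3 = 425. Consumer surplus = ½ × (425 - 5) × 1260 = 264600.

Consumer surplus = 264600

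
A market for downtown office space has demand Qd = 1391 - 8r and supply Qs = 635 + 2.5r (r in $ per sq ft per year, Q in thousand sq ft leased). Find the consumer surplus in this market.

Equating demand and supply, 1391 - 8r = 635 + 2.5r gives 10.5r = 756, so r* = 72.
From the demand curve, Q* = 1391 - 8(72) = 815.
Demand choke price (Qd = 0): r = 1391/8 = 173.875. Consumer surplus = ½ × (173.875 - 72) × 815 = 41514.0625.

Consumer surplus = 41514.0625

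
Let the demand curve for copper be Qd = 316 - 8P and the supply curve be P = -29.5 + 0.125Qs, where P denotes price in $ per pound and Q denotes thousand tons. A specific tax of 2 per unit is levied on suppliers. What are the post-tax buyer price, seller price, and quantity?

P_b = 6, P_s = 4, Q = 268

Solving each curve for Q: Qs = 236 + 8P.
Suppliers keep P_s = P_b - 2 per unit, so supply in terms of the buyer price is Qs = 220 + 8P_b.
Equate demand and the shifted supply: 316 - 8P_b = 220 + 8P_b, giving 16P_b = 96, so P_b = 6.
Then P_s = 6 - 2 = 4 and Q = 316 - 8(6) = 268.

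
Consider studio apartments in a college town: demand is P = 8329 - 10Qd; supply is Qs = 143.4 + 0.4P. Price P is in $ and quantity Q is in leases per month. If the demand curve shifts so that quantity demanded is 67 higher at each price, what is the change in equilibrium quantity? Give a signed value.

ΔQ = 53.6

Inverting to quantity form: Qd = 832.9 - 0.1P.
Equating demand and supply, 832.9 - 0.1P = 143.4 + 0.4P gives 0.5P = 689.5, so P* = 1379.
Then Q* = 832.9 - 0.1(1379) = 695.
After the shift, demand is Qd = 899.9 - 0.1P.
Re-solving, 0.5P = 756.5 gives P = 1513 and Q = 748.6.
ΔQ = 748.6 - 695 = 53.6.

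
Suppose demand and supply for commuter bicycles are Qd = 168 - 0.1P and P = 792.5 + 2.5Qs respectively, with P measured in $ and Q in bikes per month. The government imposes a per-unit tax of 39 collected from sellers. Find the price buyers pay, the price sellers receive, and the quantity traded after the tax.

Inverting to quantity form: Qs = -317 + 0.4P.
The tax drives a wedge P_b - P_s = 39. Substituting P_s = P_b - 39 into supply: Qs = -332.6 + 0.4P_b.
Equate demand and the shifted supply: 168 - 0.1P_b = -332.6 + 0.4P_b, giving 0.5P_b = 500.6, so P_b = 1001.2.
So P_s = 962.2 and the quantity traded is Q = 168 - 0.1(1001.2) = 67.88.

P_b = 1001.2, P_s = 962.2, Q = 67.88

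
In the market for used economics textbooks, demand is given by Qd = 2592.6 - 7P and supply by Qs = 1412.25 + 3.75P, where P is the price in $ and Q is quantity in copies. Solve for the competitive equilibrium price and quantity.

Equating demand and supply, 2592.6 - 7P = 1412.25 + 3.75P gives 10.75P = 1180.35, so P* = 109.8.
Then Q* = 2592.6 - 7(109.8) = 1824.

P* = 109.8, Q* = 1824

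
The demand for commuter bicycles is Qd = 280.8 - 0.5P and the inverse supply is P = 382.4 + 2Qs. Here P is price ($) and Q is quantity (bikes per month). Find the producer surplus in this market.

Rewriting in direct form: Qs = -191.2 + 0.5P.
The market clears where 280.8 - 0.5P = -191.2 + 0.5P. Rearranging, P = 472, hence P* = 472.
Substitute back: Q* = 280.8 - 0.5(472) = 44.8.
Supply choke price (Qs = 0): P = 382.4. Producer surplus = ½ × (472 - 382.4) × 44.8 = 2007.04.

Producer surplus = 2007.04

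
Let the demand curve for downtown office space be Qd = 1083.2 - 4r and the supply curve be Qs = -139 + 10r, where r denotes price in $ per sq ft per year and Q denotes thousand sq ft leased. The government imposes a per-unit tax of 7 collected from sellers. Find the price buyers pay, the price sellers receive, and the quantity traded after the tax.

The tax drives a wedge r_b - r_s = 7. Substituting r_s = r_b - 7 into supply: Qs = -209 + 10r_b.
Equate demand and the shifted supply: 1083.2 - 4r_b = -209 + 10r_b, giving 14r_b = 1292.2, so r_b = 92.3.
Then r_s = 92.3 - 7 = 85.3 and Q = 1083.2 - 4(92.3) = 714.

r_b = 92.3, r_s = 85.3, Q = 714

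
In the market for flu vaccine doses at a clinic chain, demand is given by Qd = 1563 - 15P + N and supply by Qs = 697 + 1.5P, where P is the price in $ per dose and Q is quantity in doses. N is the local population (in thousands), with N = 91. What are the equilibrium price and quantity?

P* = 58, Q* = 784

With N = 91, demand is Qd = 1654 - 15P.
Set Qd = Qs: 1654 - 15P = 697 + 1.5P, so 957 = 16.5P and P* = 58.
Substitute back: Q* = 1654 - 15(58) = 784.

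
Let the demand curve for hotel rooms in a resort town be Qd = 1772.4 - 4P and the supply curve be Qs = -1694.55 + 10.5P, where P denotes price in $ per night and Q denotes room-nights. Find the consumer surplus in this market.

Consumer surplus = 83232

Set Qd = Qs: 1772.4 - 4P = -1694.55 + 10.5P, so 3466.95 = 14.5P and P* = 239.1.
Plugging P* into demand: Q* = 1772.4 - 4(239.1) = 816.
Demand choke price (Qd = 0): P = 1772.4/4 = 443.1. Consumer surplus = ½ × (443.1 - 239.1) × 816 = 83232.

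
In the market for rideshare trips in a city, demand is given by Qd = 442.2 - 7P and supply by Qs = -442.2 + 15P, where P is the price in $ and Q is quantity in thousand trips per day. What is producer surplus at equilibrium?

Producer surplus = 861.888

Equating demand and supply, 442.2 - 7P = -442.2 + 15P gives 22P = 884.4, so P* = 40.2.
Plugging P* into demand: Q* = 442.2 - 7(40.2) = 160.8.
Supply choke price (Qs = 0): P = 29.48. Producer surplus = ½ × (40.2 - 29.48) × 160.8 = 861.888.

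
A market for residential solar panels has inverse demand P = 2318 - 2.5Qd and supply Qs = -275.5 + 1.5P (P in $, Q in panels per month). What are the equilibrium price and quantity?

In direct form, Qd = 927.2 - 0.4P.
At equilibrium Qd = Qs, so 927.2 - 0.4P = -275.5 + 1.5P; collecting terms, 1202.7 = 1.9P and P* = 633.
Plugging P* into demand: Q* = 927.2 - 0.4(633) = 674.

P* = 633, Q* = 674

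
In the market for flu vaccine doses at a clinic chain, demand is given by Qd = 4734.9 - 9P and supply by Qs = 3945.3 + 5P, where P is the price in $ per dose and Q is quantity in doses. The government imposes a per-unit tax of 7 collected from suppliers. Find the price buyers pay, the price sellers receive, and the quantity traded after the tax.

P_b = 58.9, P_s = 51.9, Q = 4204.8

Suppliers keep P_s = P_b - 7 per unit, so supply in terms of the buyer price is Qs = 3910.3 + 5P_b.
Set Qd = Qs: 4734.9 - 9P_b = 3910.3 + 5P_b, so 824.6 = 14P_b and P_b = 58.9.
So P_s = 51.9 and the quantity traded is Q = 4734.9 - 9(58.9) = 4204.8.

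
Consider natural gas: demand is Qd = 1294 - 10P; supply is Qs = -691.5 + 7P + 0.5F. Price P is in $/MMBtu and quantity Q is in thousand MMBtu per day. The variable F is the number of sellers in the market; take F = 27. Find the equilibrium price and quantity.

With F = 27, supply is Qs = -678 + 7P.
Equating demand and supply, 1294 - 10P = -678 + 7P gives 17P = 1972, so P* = 116.
From the demand curve, Q* = 1294 - 10(116) = 134.

P* = 116, Q* = 134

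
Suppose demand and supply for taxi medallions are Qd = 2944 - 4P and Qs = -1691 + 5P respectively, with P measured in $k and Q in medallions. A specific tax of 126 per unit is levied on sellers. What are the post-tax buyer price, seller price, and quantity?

P_b = 585, P_s = 459, Q = 604

The tax drives a wedge P_b - P_s = 126. Substituting P_s = P_b - 126 into supply: Qs = -2321 + 5P_b.
Equate demand and the shifted supply: 2944 - 4P_b = -2321 + 5P_b, giving 9P_b = 5265, so P_b = 585.
So P_s = 459 and the quantity traded is Q = 2944 - 4(585) = 604.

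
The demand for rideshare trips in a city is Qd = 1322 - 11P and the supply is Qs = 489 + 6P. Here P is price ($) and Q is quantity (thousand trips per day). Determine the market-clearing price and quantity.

The market clears where 1322 - 11P = 489 + 6P. Rearranging, 17P = 833, hence P* = 49.
Substitute back: Q* = 1322 - 11(49) = 783.

P* = 49, Q* = 783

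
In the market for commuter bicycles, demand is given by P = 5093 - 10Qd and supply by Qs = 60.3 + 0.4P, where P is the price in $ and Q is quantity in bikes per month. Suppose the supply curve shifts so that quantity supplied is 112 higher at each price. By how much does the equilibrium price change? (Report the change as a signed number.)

In direct form, Qd = 509.3 - 0.1P.
The market clears where 509.3 - 0.1P = 60.3 + 0.4P. Rearranging, 0.5P = 449, hence P* = 898.
From the demand curve, Q* = 509.3 - 0.1(898) = 419.5.
After the shift, supply is Qs = 172.3 + 0.4P.
New equilibrium: 337 = 0.5P, so P = 674 and Q = 441.9.
ΔP = 674 - 898 = -224.

ΔP = -224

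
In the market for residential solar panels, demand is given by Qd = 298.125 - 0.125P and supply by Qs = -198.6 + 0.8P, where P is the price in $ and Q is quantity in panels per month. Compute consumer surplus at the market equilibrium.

Consumer surplus = 213444

Set Qd = Qs: 298.125 - 0.125P = -198.6 + 0.8P, so 496.725 = 0.925P and P* = 537.
Plugging P* into demand: Q* = 298.125 - 0.125(537) = 231.
Demand choke price (Qd = 0): P = 298.125/0.125 = 2385. Consumer surplus = ½ × (2385 - 537) × 231 = 213444.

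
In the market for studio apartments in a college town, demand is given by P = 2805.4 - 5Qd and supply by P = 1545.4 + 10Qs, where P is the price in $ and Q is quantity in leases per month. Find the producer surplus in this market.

Solving each curve for Q: Qd = 561.08 - 0.2P and Qs = -154.54 + 0.1P.
Set Qd = Qs: 561.08 - 0.2P = -154.54 + 0.1P, so 715.62 = 0.3P and P* = 2385.4.
Then Q* = 561.08 - 0.2(2385.4) = 84.
Supply choke price (Qs = 0): P = 1545.4. Producer surplus = ½ × (2385.4 - 1545.4) × 84 = 35280.

Producer surplus = 35280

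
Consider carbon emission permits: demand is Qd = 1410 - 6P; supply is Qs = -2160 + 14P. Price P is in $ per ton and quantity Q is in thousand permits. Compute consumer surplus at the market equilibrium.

Consumer surplus = 9576.75

Set Qd = Qs: 1410 - 6P = -2160 + 14P, so 3570 = 20P and P* = 178.5.
Substitute back: Q* = 1410 - 6(178.5) = 339.
Demand choke price (Qd = 0): P = 1410/6 = 235. Consumer surplus = ½ × (235 - 178.5) × 339 = 9576.75.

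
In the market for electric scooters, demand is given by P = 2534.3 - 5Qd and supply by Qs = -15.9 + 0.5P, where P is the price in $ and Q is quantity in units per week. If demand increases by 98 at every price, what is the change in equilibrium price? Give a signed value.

ΔP = 140

Rewriting in direct form: Qd = 506.86 - 0.2P.
Set Qd = Qs: 506.86 - 0.2P = -15.9 + 0.5P, so 522.76 = 0.7P and P* = 746.8.
Substitute back: Q* = 506.86 - 0.2(746.8) = 357.5.
After the shift, demand is Qd = 604.86 - 0.2P.
Re-solving, 0.7P = 620.76 gives P = 886.8 and Q = 427.5.
ΔP = 886.8 - 746.8 = 140.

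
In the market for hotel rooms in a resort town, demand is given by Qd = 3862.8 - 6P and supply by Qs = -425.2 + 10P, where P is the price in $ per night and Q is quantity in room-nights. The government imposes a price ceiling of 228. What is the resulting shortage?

At P = 228: Qd = 2494.8 and Qs = 1854.8.
Shortage = Qd - Qs = 2494.8 - 1854.8 = 640.

Shortage = 640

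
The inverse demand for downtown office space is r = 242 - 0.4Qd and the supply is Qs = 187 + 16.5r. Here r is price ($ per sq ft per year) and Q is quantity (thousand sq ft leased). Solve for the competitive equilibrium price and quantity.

Inverting to quantity form: Qd = 605 - 2.5r.
Equating demand and supply, 605 - 2.5r = 187 + 16.5r gives 19r = 418, so r* = 22.
Then Q* = 605 - 2.5(22) = 550.

r* = 22, Q* = 550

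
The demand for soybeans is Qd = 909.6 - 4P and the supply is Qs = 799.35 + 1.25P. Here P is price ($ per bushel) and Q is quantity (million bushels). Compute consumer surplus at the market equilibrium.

The market clears where 909.6 - 4P = 799.35 + 1.25P. Rearranging, 5.25P = 110.25, hence P* = 21.
Then Q* = 909.6 - 4(21) = 825.6.
Demand choke price (Qd = 0): P = 909.6/4 = 227.4. Consumer surplus = ½ × (227.4 - 21) × 825.6 = 85201.92.

Consumer surplus = 85201.92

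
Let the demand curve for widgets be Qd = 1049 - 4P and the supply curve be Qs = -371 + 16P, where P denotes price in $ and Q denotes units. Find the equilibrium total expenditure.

Set Qd = Qs: 1049 - 4P = -371 + 16P, so 1420 = 20P and P* = 71.
Then Q* = 1049 - 4(71) = 765.
Total expenditure = P* × Q* = 71 × 765 = 54315.

Total expenditure = 54315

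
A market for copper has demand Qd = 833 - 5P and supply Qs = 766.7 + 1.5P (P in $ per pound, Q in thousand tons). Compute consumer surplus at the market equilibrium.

Consumer surplus = 61152.4

At equilibrium Qd = Qs, so 833 - 5P = 766.7 + 1.5P; collecting terms, 66.3 = 6.5P and P* = 10.2.
Then Q* = 833 - 5(10.2) = 782.
Demand choke price (Qd = 0): P = 833/5 = 166.6. Consumer surplus = ½ × (166.6 - 10.2) × 782 = 61152.4.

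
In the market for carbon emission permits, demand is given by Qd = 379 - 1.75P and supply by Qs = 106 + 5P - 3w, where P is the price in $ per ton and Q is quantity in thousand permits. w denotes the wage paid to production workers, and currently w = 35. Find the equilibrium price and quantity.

P* = 56, Q* = 281

With w = 35, supply is Qs = 1 + 5P.
Set Qd = Qs: 379 - 1.75P = 1 + 5P, so 378 = 6.75P and P* = 56.
Then Q* = 379 - 1.75(56) = 281.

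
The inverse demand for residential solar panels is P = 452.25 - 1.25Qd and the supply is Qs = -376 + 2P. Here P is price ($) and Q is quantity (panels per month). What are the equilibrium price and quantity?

P* = 263.5, Q* = 151

Inverting to quantity form: Qd = 361.8 - 0.8P.
At equilibrium Qd = Qs, so 361.8 - 0.8P = -376 + 2P; collecting terms, 737.8 = 2.8P and P* = 263.5.
Then Q* = 361.8 - 0.8(263.5) = 151.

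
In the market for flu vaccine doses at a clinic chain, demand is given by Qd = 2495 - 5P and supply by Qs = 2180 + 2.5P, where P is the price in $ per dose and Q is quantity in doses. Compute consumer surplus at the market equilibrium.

At equilibrium Qd = Qs, so 2495 - 5P = 2180 + 2.5P; collecting terms, 315 = 7.5P and P* = 42.
From the demand curve, Q* = 2495 - 5(42) = 2285.
Demand choke price (Qd = 0): P = 2495/5 = 499. Consumer surplus = ½ × (499 - 42) × 2285 = 522122.5.

Consumer surplus = 522122.5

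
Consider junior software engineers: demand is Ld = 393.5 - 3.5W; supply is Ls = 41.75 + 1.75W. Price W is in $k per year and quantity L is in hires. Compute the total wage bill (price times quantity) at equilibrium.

Equating demand and supply, 393.5 - 3.5W = 41.75 + 1.75W gives 5.25W = 351.75, so W* = 67.
Then L* = 393.5 - 3.5(67) = 159.
The total wage bill = W* × L* = 67 × 159 = 10653.

The total wage bill = 10653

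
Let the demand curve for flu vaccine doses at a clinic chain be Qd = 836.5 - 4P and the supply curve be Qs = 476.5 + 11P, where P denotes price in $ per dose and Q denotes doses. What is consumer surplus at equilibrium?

Consumer surplus = 68542.53125

The market clears where 836.5 - 4P = 476.5 + 11P. Rearranging, 15P = 360, hence P* = 24.
Substitute back: Q* = 836.5 - 4(24) = 740.5.
Demand choke price (Qd = 0): P = 836.5/4 = 209.125. Consumer surplus = ½ × (209.125 - 24) × 740.5 = 68542.53125.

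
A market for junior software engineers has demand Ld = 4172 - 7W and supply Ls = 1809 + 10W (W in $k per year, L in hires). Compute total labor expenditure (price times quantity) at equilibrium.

Equating demand and supply, 4172 - 7W = 1809 + 10W gives 17W = 2363, so W* = 139.
Then L* = 4172 - 7(139) = 3199.
Total labor expenditure = W* × L* = 139 × 3199 = 444661.

Total labor expenditure = 444661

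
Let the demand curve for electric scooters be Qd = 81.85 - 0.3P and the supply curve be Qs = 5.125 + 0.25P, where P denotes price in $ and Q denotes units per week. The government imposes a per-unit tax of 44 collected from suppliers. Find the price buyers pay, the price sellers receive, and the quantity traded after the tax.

Suppliers keep P_s = P_b - 44 per unit, so supply in terms of the buyer price is Qs = -5.875 + 0.25P_b.
Market clearing requires 81.85 - 0.3P_b = -5.875 + 0.25P_b; hence 87.725 = 0.55P_b and P_b = 159.5.
Then P_s = 159.5 - 44 = 115.5 and Q = 81.85 - 0.3(159.5) = 34.

P_b = 159.5, P_s = 115.5, Q = 34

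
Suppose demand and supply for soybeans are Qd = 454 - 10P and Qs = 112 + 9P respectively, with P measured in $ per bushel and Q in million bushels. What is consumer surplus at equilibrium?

Consumer surplus = 3753.8

Set Qd = Qs: 454 - 10P = 112 + 9P, so 342 = 19P and P* = 18.
Substitute back: Q* = 454 - 10(18) = 274.
Demand choke price (Qd = 0): P = 454/10 = 45.4. Consumer surplus = ½ × (45.4 - 18) × 274 = 3753.8.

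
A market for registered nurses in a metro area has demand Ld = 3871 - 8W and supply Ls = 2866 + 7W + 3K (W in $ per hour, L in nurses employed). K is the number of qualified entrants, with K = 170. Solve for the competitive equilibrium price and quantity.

With K = 170, supply is Ls = 3376 + 7W.
At equilibrium Ld = Ls, so 3871 - 8W = 3376 + 7W; collecting terms, 495 = 15W and W* = 33.
Plugging W* into demand: L* = 3871 - 8(33) = 3607.

W* = 33, L* = 3607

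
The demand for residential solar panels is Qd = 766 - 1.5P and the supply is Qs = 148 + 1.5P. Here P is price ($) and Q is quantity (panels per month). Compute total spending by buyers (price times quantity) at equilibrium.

Total spending by buyers = 94142

Equating demand and supply, 766 - 1.5P = 148 + 1.5P gives 3P = 618, so P* = 206.
Then Q* = 766 - 1.5(206) = 457.
Total spending by buyers = P* × Q* = 206 × 457 = 94142.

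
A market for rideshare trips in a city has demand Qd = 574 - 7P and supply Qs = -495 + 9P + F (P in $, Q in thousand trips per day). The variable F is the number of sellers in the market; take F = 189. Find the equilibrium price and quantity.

With F = 189, supply is Qs = -306 + 9P.
At equilibrium Qd = Qs, so 574 - 7P = -306 + 9P; collecting terms, 880 = 16P and P* = 55.
Then Q* = 574 - 7(55) = 189.

P* = 55, Q* = 189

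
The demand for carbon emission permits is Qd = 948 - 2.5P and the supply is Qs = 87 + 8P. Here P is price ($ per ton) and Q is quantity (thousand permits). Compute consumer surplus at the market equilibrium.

Consumer surplus = 110409.8

Equating demand and supply, 948 - 2.5P = 87 + 8P gives 10.5P = 861, so P* = 82.
From the demand curve, Q* = 948 - 2.5(82) = 743.
Demand choke price (Qd = 0): P = 948/2.5 = 379.2. Consumer surplus = ½ × (379.2 - 82) × 743 = 110409.8.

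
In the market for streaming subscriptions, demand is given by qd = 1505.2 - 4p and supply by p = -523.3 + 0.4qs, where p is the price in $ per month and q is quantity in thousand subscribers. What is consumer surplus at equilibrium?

Inverting to quantity form: qs = 1308.25 + 2.5p.
The market clears where 1505.2 - 4p = 1308.25 + 2.5p. Rearranging, 6.5p = 196.95, hence p* = 30.3.
Substitute back: q* = 1505.2 - 4(30.3) = 1384.
Demand choke price (qd = 0): p = 1505.2/4 = 376.3. Consumer surplus = ½ × (376.3 - 30.3) × 1384 = 239432.

Consumer surplus = 239432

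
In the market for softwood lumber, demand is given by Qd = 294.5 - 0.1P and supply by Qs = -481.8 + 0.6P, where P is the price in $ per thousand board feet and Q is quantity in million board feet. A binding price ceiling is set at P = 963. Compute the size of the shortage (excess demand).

Shortage = 102.2

With P fixed at 963, quantity demanded is 198.2 and quantity supplied is 96.
Shortage = Qd - Qs = 198.2 - 96 = 102.2.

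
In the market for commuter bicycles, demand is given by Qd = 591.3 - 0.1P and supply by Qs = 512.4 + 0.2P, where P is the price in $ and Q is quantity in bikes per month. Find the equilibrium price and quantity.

P* = 263, Q* = 565

At equilibrium Qd = Qs, so 591.3 - 0.1P = 512.4 + 0.2P; collecting terms, 78.9 = 0.3P and P* = 263.
Plugging P* into demand: Q* = 591.3 - 0.1(263) = 565.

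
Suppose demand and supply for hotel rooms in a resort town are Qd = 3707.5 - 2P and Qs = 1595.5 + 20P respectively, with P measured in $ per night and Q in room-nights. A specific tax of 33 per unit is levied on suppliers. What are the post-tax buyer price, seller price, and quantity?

P_b = 126, P_s = 93, Q = 3455.5

The tax drives a wedge P_b - P_s = 33. Substituting P_s = P_b - 33 into supply: Qs = 935.5 + 20P_b.
Equate demand and the shifted supply: 3707.5 - 2P_b = 935.5 + 20P_b, giving 22P_b = 2772, so P_b = 126.
So P_s = 93 and the quantity traded is Q = 3707.5 - 2(126) = 3455.5.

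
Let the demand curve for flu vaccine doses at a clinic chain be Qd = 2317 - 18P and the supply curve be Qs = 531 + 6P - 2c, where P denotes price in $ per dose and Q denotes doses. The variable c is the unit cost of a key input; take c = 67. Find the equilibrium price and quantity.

With c = 67, supply is Qs = 397 + 6P.
The market clears where 2317 - 18P = 397 + 6P. Rearranging, 24P = 1920, hence P* = 80.
Plugging P* into demand: Q* = 2317 - 18(80) = 877.

P* = 80, Q* = 877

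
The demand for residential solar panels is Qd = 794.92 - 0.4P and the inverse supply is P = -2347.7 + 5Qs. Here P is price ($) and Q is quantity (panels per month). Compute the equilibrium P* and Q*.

Solving each curve for Q: Qs = 469.54 + 0.2P.
The market clears where 794.92 - 0.4P = 469.54 + 0.2P. Rearranging, 0.6P = 325.38, hence P* = 542.3.
Substitute back: Q* = 794.92 - 0.4(542.3) = 578.

P* = 542.3, Q* = 578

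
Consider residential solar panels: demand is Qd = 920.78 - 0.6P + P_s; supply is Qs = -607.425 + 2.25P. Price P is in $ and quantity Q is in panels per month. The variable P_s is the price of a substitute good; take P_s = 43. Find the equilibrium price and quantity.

P* = 551.3, Q* = 633

With P_s = 43, demand is Qd = 963.78 - 0.6P.
Equating demand and supply, 963.78 - 0.6P = -607.425 + 2.25P gives 2.85P = 1571.205, so P* = 551.3.
Plugging P* into demand: Q* = 963.78 - 0.6(551.3) = 633.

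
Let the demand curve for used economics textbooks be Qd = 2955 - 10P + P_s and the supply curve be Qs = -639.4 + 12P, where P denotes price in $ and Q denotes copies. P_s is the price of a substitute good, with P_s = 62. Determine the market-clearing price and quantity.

With P_s = 62, demand is Qd = 3017 - 10P.
At equilibrium Qd = Qs, so 3017 - 10P = -639.4 + 12P; collecting terms, 3656.4 = 22P and P* = 166.2.
Plugging P* into demand: Q* = 3017 - 10(166.2) = 1355.

P* = 166.2, Q* = 1355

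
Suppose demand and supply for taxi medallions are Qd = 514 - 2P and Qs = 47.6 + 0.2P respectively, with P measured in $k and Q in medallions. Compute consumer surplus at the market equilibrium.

At equilibrium Qd = Qs, so 514 - 2P = 47.6 + 0.2P; collecting terms, 466.4 = 2.2P and P* = 212.
Then Q* = 514 - 2(212) = 90.
Demand choke price (Qd = 0): P = 514/2 = 257. Consumer surplus = ½ × (257 - 212) × 90 = 2025.

Consumer surplus = 2025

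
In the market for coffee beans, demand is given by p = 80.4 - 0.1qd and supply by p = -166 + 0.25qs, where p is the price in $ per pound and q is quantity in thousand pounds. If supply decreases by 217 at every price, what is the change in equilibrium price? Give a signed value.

Δp = 15.5

Inverting to quantity form: qd = 804 - 10p and qs = 664 + 4p.
Equating demand and supply, 804 - 10p = 664 + 4p gives 14p = 140, so p* = 10.
Substitute back: q* = 804 - 10(10) = 704.
After the shift, supply is qs = 447 + 4p.
Re-solving, 14p = 357 gives p = 25.5 and q = 549.
Δp = 25.5 - 10 = 15.5.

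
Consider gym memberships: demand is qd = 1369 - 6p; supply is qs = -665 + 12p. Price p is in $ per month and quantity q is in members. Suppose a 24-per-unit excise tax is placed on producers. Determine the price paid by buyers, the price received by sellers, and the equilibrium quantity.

The tax drives a wedge p_b - p_s = 24. Substituting p_s = p_b - 24 into supply: qs = -953 + 12p_b.
Equate demand and the shifted supply: 1369 - 6p_b = -953 + 12p_b, giving 18p_b = 2322, so p_b = 129.
Then p_s = 129 - 24 = 105 and q = 1369 - 6(129) = 595.

p_b = 129, p_s = 105, q = 595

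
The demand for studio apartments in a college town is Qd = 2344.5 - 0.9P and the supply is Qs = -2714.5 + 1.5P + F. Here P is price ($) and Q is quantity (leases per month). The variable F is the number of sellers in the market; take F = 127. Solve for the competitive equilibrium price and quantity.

P* = 2055, Q* = 495

With F = 127, supply is Qs = -2587.5 + 1.5P.
The market clears where 2344.5 - 0.9P = -2587.5 + 1.5P. Rearranging, 2.4P = 4932, hence P* = 2055.
Substitute back: Q* = 2344.5 - 0.9(2055) = 495.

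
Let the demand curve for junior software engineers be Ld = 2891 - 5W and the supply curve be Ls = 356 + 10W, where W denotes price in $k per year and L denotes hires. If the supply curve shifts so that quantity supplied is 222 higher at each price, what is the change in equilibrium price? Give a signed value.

ΔW = -14.8

Set Ld = Ls: 2891 - 5W = 356 + 10W, so 2535 = 15W and W* = 169.
From the demand curve, L* = 2891 - 5(169) = 2046.
After the shift, supply is Ls = 578 + 10W.
New equilibrium: 2313 = 15W, so W = 154.2 and L = 2120.
ΔW = 154.2 - 169 = -14.8.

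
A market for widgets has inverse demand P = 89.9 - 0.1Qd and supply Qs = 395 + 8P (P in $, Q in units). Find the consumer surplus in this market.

Rewriting in direct form: Qd = 899 - 10P.
At equilibrium Qd = Qs, so 899 - 10P = 395 + 8P; collecting terms, 504 = 18P and P* = 28.
Then Q* = 899 - 10(28) = 619.
Demand choke price (Qd = 0): P = 899/10 = 89.9. Consumer surplus = ½ × (89.9 - 28) × 619 = 19158.05.

Consumer surplus = 19158.05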